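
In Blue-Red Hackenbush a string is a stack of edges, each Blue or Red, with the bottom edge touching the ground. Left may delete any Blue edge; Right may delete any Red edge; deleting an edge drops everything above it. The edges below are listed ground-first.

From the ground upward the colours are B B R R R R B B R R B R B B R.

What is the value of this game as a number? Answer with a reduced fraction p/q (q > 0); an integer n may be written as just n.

Recurse on prefixes of the 15-edge string B B R R R R B B R R B R B B R:
1 of 15 · B · max L 0 · min R +∞ -> 1
2 of 15 · BB · max L 1 · min R +∞ -> 2
3 of 15 · BBR · max L 1 · min R 2 -> 3/2
4 of 15 · BBRR · max L 1 · min R 3/2 -> 5/4
5 of 15 · BBRRR · max L 1 · min R 5/4 -> 9/8
6 of 15 · BBRRRR · max L 1 · min R 9/8 -> 17/16
7 of 15 · BBRRRRB · max L 17/16 · min R 9/8 -> 35/32
8 of 15 · BBRRRRBB · max L 35/32 · min R 9/8 -> 71/64
9 of 15 · BBRRRRBBR · max L 35/32 · min R 71/64 -> 141/128
10 of 15 · BBRRRRBBRR · max L 35/32 · min R 141/128 -> 281/256
11 of 15 · BBRRRRBBRRB · max L 281/256 · min R 141/128 -> 563/512
12 of 15 · BBRRRRBBRRBR · max L 281/256 · min R 563/512 -> 1125/1024
13 of 15 · BBRRRRBBRRBRB · max L 1125/1024 · min R 563/512 -> 2251/2048
14 of 15 · BBRRRRBBRRBRBB · max L 2251/2048 · min R 563/512 -> 4503/4096
15 of 15 · BBRRRRBBRRBRBBR · max L 2251/2048 · min R 4503/4096 -> 9005/8192

9005/8192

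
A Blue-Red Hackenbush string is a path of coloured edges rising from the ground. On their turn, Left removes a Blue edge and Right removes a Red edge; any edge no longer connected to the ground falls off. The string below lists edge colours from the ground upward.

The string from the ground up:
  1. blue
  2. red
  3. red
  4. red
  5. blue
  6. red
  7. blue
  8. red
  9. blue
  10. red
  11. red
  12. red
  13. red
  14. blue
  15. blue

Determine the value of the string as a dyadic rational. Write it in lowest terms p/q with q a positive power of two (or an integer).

Build g(s[:k]) for k = 1..15, string s = blue red red red blue red blue red blue red red red red blue blue.
step 1: add blue to get b; options L={ 0 } R={ none } = 1
step 2: add red to get br; options L={ 0 } R={ 1 } = 1/2
step 3: add red to get brr; options L={ 0 } R={ 1/2,1 } = 1/4
step 4: add red to get brrr; options L={ 0 } R={ 1/4,1/2,1 } = 1/8
step 5: add blue to get brrrb; options L={ 0,1/8 } R={ 1/4,1/2,1 } = 3/16
step 6: add red to get brrrbr; options L={ 0,1/8 } R={ 3/16,1/4,1/2,1 } = 5/32
step 7: add blue to get brrrbrb; options L={ 0,1/8,5/32 } R={ 3/16,1/4,1/2,1 } = 11/64
step 8: add red to get brrrbrbr; options L={ 0,1/8,5/32 } R={ 11/64,3/16,1/4,1/2,1 } = 21/128
step 9: add blue to get brrrbrbrb; options L={ 0,1/8,5/32,21/128 } R={ 11/64,3/16,1/4,1/2,1 } = 43/256
step 10: add red to get brrrbrbrbr; options L={ 0,1/8,5/32,21/128 } R={ 43/256,11/64,3/16,1/4,1/2,1 } = 85/512
step 11: add red to get brrrbrbrbrr; options L={ 0,1/8,5/32,21/128 } R={ 85/512,43/256,11/64,3/16,1/4,1/2,1 } = 169/1024
step 12: add red to get brrrbrbrbrrr; options L={ 0,1/8,5/32,21/128 } R={ 169/1024,85/512,43/256,11/64,3/16,1/4,1/2,1 } = 337/2048
step 13: add red to get brrrbrbrbrrrr; options L={ 0,1/8,5/32,21/128 } R={ 337/2048,169/1024,85/512,43/256,11/64,3/16,1/4,1/2,1 } = 673/4096
step 14: add blue to get brrrbrbrbrrrrb; options L={ 0,1/8,5/32,21/128,673/4096 } R={ 337/2048,169/1024,85/512,43/256,11/64,3/16,1/4,1/2,1 } = 1347/8192
step 15: add blue to get brrrbrbrbrrrrbb; options L={ 0,1/8,5/32,21/128,673/4096,1347/8192 } R={ 337/2048,169/1024,85/512,43/256,11/64,3/16,1/4,1/2,1 } = 2695/16384

2695/16384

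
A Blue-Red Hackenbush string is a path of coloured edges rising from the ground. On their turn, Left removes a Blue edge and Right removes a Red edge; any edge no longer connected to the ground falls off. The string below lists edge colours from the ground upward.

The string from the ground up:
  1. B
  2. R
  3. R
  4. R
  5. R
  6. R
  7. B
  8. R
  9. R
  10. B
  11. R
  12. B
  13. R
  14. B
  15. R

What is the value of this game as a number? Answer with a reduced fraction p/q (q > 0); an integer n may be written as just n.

1 of 15 · B · max L 0 · min R +∞ = 1
2 of 15 · BR · max L 0 · min R 1 = 1/2
3 of 15 · BRR · max L 0 · min R 1/2 = 1/4
4 of 15 · BRRR · max L 0 · min R 1/4 = 1/8
5 of 15 · BRRRR · max L 0 · min R 1/8 = 1/16
6 of 15 · BRRRRR · max L 0 · min R 1/16 = 1/32
7 of 15 · BRRRRRB · max L 1/32 · min R 1/16 = 3/64
8 of 15 · BRRRRRBR · max L 1/32 · min R 3/64 = 5/128
9 of 15 · BRRRRRBRR · max L 1/32 · min R 5/128 = 9/256
10 of 15 · BRRRRRBRRB · max L 9/256 · min R 5/128 = 19/512
11 of 15 · BRRRRRBRRBR · max L 9/256 · min R 19/512 = 37/1024
12 of 15 · BRRRRRBRRBRB · max L 37/1024 · min R 19/512 = 75/2048
13 of 15 · BRRRRRBRRBRBR · max L 37/1024 · min R 75/2048 = 149/4096
14 of 15 · BRRRRRBRRBRBRB · max L 149/4096 · min R 75/2048 = 299/8192
15 of 15 · BRRRRRBRRBRBRBR · max L 149/4096 · min R 299/8192 = 597/16384

597/16384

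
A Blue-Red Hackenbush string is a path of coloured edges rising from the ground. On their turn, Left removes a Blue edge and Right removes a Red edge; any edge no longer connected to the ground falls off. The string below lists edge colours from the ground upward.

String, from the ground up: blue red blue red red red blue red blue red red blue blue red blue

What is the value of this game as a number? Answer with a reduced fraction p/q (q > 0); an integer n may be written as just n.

edge 1 of 15 (blue): { 0 |  } gives 1
edge 2 of 15 (red): { 0 | 1 } gives 1/2
edge 3 of 15 (blue): { 0,1/2 | 1 } gives 3/4
edge 4 of 15 (red): { 0,1/2 | 3/4,1 } gives 5/8
edge 5 of 15 (red): { 0,1/2 | 5/8,3/4,1 } gives 9/16
edge 6 of 15 (red): { 0,1/2 | 9/16,5/8,3/4,1 } gives 17/32
edge 7 of 15 (blue): { 0,1/2,17/32 | 9/16,5/8,3/4,1 } gives 35/64
edge 8 of 15 (red): { 0,1/2,17/32 | 35/64,9/16,5/8,3/4,1 } gives 69/128
edge 9 of 15 (blue): { 0,1/2,17/32,69/128 | 35/64,9/16,5/8,3/4,1 } gives 139/256
edge 10 of 15 (red): { 0,1/2,17/32,69/128 | 139/256,35/64,9/16,5/8,3/4,1 } gives 277/512
edge 11 of 15 (red): { 0,1/2,17/32,69/128 | 277/512,139/256,35/64,9/16,5/8,3/4,1 } gives 553/1024
edge 12 of 15 (blue): { 0,1/2,17/32,69/128,553/1024 | 277/512,139/256,35/64,9/16,5/8,3/4,1 } gives 1107/2048
edge 13 of 15 (blue): { 0,1/2,17/32,69/128,553/1024,1107/2048 | 277/512,139/256,35/64,9/16,5/8,3/4,1 } gives 2215/4096
edge 14 of 15 (red): { 0,1/2,17/32,69/128,553/1024,1107/2048 | 2215/4096,277/512,139/256,35/64,9/16,5/8,3/4,1 } gives 4429/8192
edge 15 of 15 (blue): { 0,1/2,17/32,69/128,553/1024,1107/2048,4429/8192 | 2215/4096,277/512,139/256,35/64,9/16,5/8,3/4,1 } gives 8859/16384

8859/16384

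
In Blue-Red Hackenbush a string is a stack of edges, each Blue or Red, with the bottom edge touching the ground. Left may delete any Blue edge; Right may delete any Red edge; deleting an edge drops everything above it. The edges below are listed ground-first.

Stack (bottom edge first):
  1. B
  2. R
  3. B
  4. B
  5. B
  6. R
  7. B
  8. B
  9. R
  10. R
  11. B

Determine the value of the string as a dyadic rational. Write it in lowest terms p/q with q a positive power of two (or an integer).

947/1024

v_1 [B]  L=[0]  R=[(no moves)]  = 1
v_2 [BR]  L=[0]  R=[1]  = 1/2
v_3 [BRB]  L=[0,1/2]  R=[1]  = 3/4
v_4 [BRBB]  L=[0,1/2,3/4]  R=[1]  = 7/8
v_5 [BRBBB]  L=[0,1/2,3/4,7/8]  R=[1]  = 15/16
v_6 [BRBBBR]  L=[0,1/2,3/4,7/8]  R=[15/16,1]  = 29/32
v_7 [BRBBBRB]  L=[0,1/2,3/4,7/8,29/32]  R=[15/16,1]  = 59/64
v_8 [BRBBBRBB]  L=[0,1/2,3/4,7/8,29/32,59/64]  R=[15/16,1]  = 119/128
v_9 [BRBBBRBBR]  L=[0,1/2,3/4,7/8,29/32,59/64]  R=[119/128,15/16,1]  = 237/256
v_10 [BRBBBRBBRR]  L=[0,1/2,3/4,7/8,29/32,59/64]  R=[237/256,119/128,15/16,1]  = 473/512
v_11 [BRBBBRBBRRB]  L=[0,1/2,3/4,7/8,29/32,59/64,473/512]  R=[237/256,119/128,15/16,1]  = 947/1024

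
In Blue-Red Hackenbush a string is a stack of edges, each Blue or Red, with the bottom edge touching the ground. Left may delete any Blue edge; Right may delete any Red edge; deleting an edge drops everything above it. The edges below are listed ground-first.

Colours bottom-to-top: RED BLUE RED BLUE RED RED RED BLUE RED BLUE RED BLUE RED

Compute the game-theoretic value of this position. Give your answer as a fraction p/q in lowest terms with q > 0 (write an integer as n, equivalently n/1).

Prefix values for RED BLUE RED BLUE RED RED RED BLUE RED BLUE RED BLUE RED via {L|R} + simplicity:
val_1 [R]  L=[]  R=[0]  = -1
val_2 [RB]  L=[-1]  R=[0]  = -1/2
val_3 [RBR]  L=[-1]  R=[-1/2, 0]  = -3/4
val_4 [RBRB]  L=[-1, -3/4]  R=[-1/2, 0]  = -5/8
val_5 [RBRBR]  L=[-1, -3/4]  R=[-5/8, -1/2, 0]  = -11/16
val_6 [RBRBRR]  L=[-1, -3/4]  R=[-11/16, -5/8, -1/2, 0]  = -23/32
val_7 [RBRBRRR]  L=[-1, -3/4]  R=[-23/32, -11/16, -5/8, -1/2, 0]  = -47/64
val_8 [RBRBRRRB]  L=[-1, -3/4, -47/64]  R=[-23/32, -11/16, -5/8, -1/2, 0]  = -93/128
val_9 [RBRBRRRBR]  L=[-1, -3/4, -47/64]  R=[-93/128, -23/32, -11/16, -5/8, -1/2, 0]  = -187/256
val_10 [RBRBRRRBRB]  L=[-1, -3/4, -47/64, -187/256]  R=[-93/128, -23/32, -11/16, -5/8, -1/2, 0]  = -373/512
val_11 [RBRBRRRBRBR]  L=[-1, -3/4, -47/64, -187/256]  R=[-373/512, -93/128, -23/32, -11/16, -5/8, -1/2, 0]  = -747/1024
val_12 [RBRBRRRBRBRB]  L=[-1, -3/4, -47/64, -187/256, -747/1024]  R=[-373/512, -93/128, -23/32, -11/16, -5/8, -1/2, 0]  = -1493/2048
val_13 [RBRBRRRBRBRBR]  L=[-1, -3/4, -47/64, -187/256, -747/1024]  R=[-1493/2048, -373/512, -93/128, -23/32, -11/16, -5/8, -1/2, 0]  = -2987/4096

-2987/4096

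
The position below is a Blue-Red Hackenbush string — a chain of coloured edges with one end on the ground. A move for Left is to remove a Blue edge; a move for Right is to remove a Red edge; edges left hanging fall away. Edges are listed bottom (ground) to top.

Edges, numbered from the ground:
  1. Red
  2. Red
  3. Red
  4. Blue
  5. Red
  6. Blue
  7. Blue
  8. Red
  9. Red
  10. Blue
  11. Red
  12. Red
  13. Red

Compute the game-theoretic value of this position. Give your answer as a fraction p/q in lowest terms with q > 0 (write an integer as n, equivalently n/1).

-2671/1024

1 of 13 · R · max L −∞ · min R 0 -> -1
2 of 13 · RR · max L −∞ · min R -1 -> -2
3 of 13 · RRR · max L −∞ · min R -2 -> -3
4 of 13 · RRRB · max L -3 · min R -2 -> -5/2
5 of 13 · RRRBR · max L -3 · min R -5/2 -> -11/4
6 of 13 · RRRBRB · max L -11/4 · min R -5/2 -> -21/8
7 of 13 · RRRBRBB · max L -21/8 · min R -5/2 -> -41/16
8 of 13 · RRRBRBBR · max L -21/8 · min R -41/16 -> -83/32
9 of 13 · RRRBRBBRR · max L -21/8 · min R -83/32 -> -167/64
10 of 13 · RRRBRBBRRB · max L -167/64 · min R -83/32 -> -333/128
11 of 13 · RRRBRBBRRBR · max L -167/64 · min R -333/128 -> -667/256
12 of 13 · RRRBRBBRRBRR · max L -167/64 · min R -667/256 -> -1335/512
13 of 13 · RRRBRBBRRBRRR · max L -167/64 · min R -1335/512 -> -2671/1024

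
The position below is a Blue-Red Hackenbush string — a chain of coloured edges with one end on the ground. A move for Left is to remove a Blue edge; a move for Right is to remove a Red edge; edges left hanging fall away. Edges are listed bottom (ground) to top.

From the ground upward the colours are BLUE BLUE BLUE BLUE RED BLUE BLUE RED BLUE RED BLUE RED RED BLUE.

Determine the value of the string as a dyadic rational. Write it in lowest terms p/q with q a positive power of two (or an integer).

Recurse on prefixes of the 14-edge string BLUE BLUE BLUE BLUE RED BLUE BLUE RED BLUE RED BLUE RED RED BLUE:
step 1: add BLUE to get B; options L={ 0 } R={ none } => 1
step 2: add BLUE to get BB; options L={ 0 1 } R={ none } => 2
step 3: add BLUE to get BBB; options L={ 0 1 2 } R={ none } => 3
step 4: add BLUE to get BBBB; options L={ 0 1 2 3 } R={ none } => 4
step 5: add RED to get BBBBR; options L={ 0 1 2 3 } R={ 4 } => 7/2
step 6: add BLUE to get BBBBRB; options L={ 0 1 2 3 7/2 } R={ 4 } => 15/4
step 7: add BLUE to get BBBBRBB; options L={ 0 1 2 3 7/2 15/4 } R={ 4 } => 31/8
step 8: add RED to get BBBBRBBR; options L={ 0 1 2 3 7/2 15/4 } R={ 31/8 4 } => 61/16
step 9: add BLUE to get BBBBRBBRB; options L={ 0 1 2 3 7/2 15/4 61/16 } R={ 31/8 4 } => 123/32
step 10: add RED to get BBBBRBBRBR; options L={ 0 1 2 3 7/2 15/4 61/16 } R={ 123/32 31/8 4 } => 245/64
step 11: add BLUE to get BBBBRBBRBRB; options L={ 0 1 2 3 7/2 15/4 61/16 245/64 } R={ 123/32 31/8 4 } => 491/128
step 12: add RED to get BBBBRBBRBRBR; options L={ 0 1 2 3 7/2 15/4 61/16 245/64 } R={ 491/128 123/32 31/8 4 } => 981/256
step 13: add RED to get BBBBRBBRBRBRR; options L={ 0 1 2 3 7/2 15/4 61/16 245/64 } R={ 981/256 491/128 123/32 31/8 4 } => 1961/512
step 14: add BLUE to get BBBBRBBRBRBRRB; options L={ 0 1 2 3 7/2 15/4 61/16 245/64 1961/512 } R={ 981/256 491/128 123/32 31/8 4 } => 3923/1024

3923/1024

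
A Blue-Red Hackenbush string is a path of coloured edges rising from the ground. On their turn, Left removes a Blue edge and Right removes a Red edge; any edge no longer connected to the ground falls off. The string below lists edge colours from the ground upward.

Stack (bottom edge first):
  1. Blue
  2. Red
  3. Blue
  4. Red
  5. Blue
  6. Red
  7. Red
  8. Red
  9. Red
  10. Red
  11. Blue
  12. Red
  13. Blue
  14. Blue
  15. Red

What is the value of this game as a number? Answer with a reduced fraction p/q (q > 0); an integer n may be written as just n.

step 1: add Blue to get B; options L={ 0 } R={ ∅ } => 1
step 2: add Red to get BR; options L={ 0 } R={ 1 } => 1/2
step 3: add Blue to get BRB; options L={ 0; 1/2 } R={ 1 } => 3/4
step 4: add Red to get BRBR; options L={ 0; 1/2 } R={ 3/4; 1 } => 5/8
step 5: add Blue to get BRBRB; options L={ 0; 1/2; 5/8 } R={ 3/4; 1 } => 11/16
step 6: add Red to get BRBRBR; options L={ 0; 1/2; 5/8 } R={ 11/16; 3/4; 1 } => 21/32
step 7: add Red to get BRBRBRR; options L={ 0; 1/2; 5/8 } R={ 21/32; 11/16; 3/4; 1 } => 41/64
step 8: add Red to get BRBRBRRR; options L={ 0; 1/2; 5/8 } R={ 41/64; 21/32; 11/16; 3/4; 1 } => 81/128
step 9: add Red to get BRBRBRRRR; options L={ 0; 1/2; 5/8 } R={ 81/128; 41/64; 21/32; 11/16; 3/4; 1 } => 161/256
step 10: add Red to get BRBRBRRRRR; options L={ 0; 1/2; 5/8 } R={ 161/256; 81/128; 41/64; 21/32; 11/16; 3/4; 1 } => 321/512
step 11: add Blue to get BRBRBRRRRRB; options L={ 0; 1/2; 5/8; 321/512 } R={ 161/256; 81/128; 41/64; 21/32; 11/16; 3/4; 1 } => 643/1024
step 12: add Red to get BRBRBRRRRRBR; options L={ 0; 1/2; 5/8; 321/512 } R={ 643/1024; 161/256; 81/128; 41/64; 21/32; 11/16; 3/4; 1 } => 1285/2048
step 13: add Blue to get BRBRBRRRRRBRB; options L={ 0; 1/2; 5/8; 321/512; 1285/2048 } R={ 643/1024; 161/256; 81/128; 41/64; 21/32; 11/16; 3/4; 1 } => 2571/4096
step 14: add Blue to get BRBRBRRRRRBRBB; options L={ 0; 1/2; 5/8; 321/512; 1285/2048; 2571/4096 } R={ 643/1024; 161/256; 81/128; 41/64; 21/32; 11/16; 3/4; 1 } => 5143/8192
step 15: add Red to get BRBRBRRRRRBRBBR; options L={ 0; 1/2; 5/8; 321/512; 1285/2048; 2571/4096 } R={ 5143/8192; 643/1024; 161/256; 81/128; 41/64; 21/32; 11/16; 3/4; 1 } => 10285/16384

10285/16384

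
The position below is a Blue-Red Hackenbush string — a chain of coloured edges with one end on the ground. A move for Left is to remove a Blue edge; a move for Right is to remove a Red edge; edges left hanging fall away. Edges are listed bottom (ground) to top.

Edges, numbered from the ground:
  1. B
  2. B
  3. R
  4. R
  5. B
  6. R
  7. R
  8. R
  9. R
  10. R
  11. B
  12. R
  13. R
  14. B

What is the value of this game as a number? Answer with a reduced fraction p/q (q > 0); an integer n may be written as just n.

Prefix values for B B R R B R R R R R B R R B via {L|R} + simplicity:
step 1: add B to get B; options L={ 0 } R={  } -> 1
step 2: add B to get BB; options L={ 0; 1 } R={  } -> 2
step 3: add R to get BBR; options L={ 0; 1 } R={ 2 } -> 3/2
step 4: add R to get BBRR; options L={ 0; 1 } R={ 3/2; 2 } -> 5/4
step 5: add B to get BBRRB; options L={ 0; 1; 5/4 } R={ 3/2; 2 } -> 11/8
step 6: add R to get BBRRBR; options L={ 0; 1; 5/4 } R={ 11/8; 3/2; 2 } -> 21/16
step 7: add R to get BBRRBRR; options L={ 0; 1; 5/4 } R={ 21/16; 11/8; 3/2; 2 } -> 41/32
step 8: add R to get BBRRBRRR; options L={ 0; 1; 5/4 } R={ 41/32; 21/16; 11/8; 3/2; 2 } -> 81/64
step 9: add R to get BBRRBRRRR; options L={ 0; 1; 5/4 } R={ 81/64; 41/32; 21/16; 11/8; 3/2; 2 } -> 161/128
step 10: add R to get BBRRBRRRRR; options L={ 0; 1; 5/4 } R={ 161/128; 81/64; 41/32; 21/16; 11/8; 3/2; 2 } -> 321/256
step 11: add B to get BBRRBRRRRRB; options L={ 0; 1; 5/4; 321/256 } R={ 161/128; 81/64; 41/32; 21/16; 11/8; 3/2; 2 } -> 643/512
step 12: add R to get BBRRBRRRRRBR; options L={ 0; 1; 5/4; 321/256 } R={ 643/512; 161/128; 81/64; 41/32; 21/16; 11/8; 3/2; 2 } -> 1285/1024
step 13: add R to get BBRRBRRRRRBRR; options L={ 0; 1; 5/4; 321/256 } R={ 1285/1024; 643/512; 161/128; 81/64; 41/32; 21/16; 11/8; 3/2; 2 } -> 2569/2048
step 14: add B to get BBRRBRRRRRBRRB; options L={ 0; 1; 5/4; 321/256; 2569/2048 } R={ 1285/1024; 643/512; 161/128; 81/64; 41/32; 21/16; 11/8; 3/2; 2 } -> 5139/4096

5139/4096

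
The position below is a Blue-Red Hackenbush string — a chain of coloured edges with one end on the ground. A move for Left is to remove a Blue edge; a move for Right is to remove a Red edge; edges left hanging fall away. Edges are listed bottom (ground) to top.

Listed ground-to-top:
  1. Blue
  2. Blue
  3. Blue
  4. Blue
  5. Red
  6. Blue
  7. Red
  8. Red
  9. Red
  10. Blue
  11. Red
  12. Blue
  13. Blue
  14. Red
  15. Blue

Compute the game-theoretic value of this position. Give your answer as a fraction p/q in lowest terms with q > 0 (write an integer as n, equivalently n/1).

edge 1 of 15 (Blue): { 0 | ∅ } ⇒ 1
edge 2 of 15 (Blue): { 0, 1 | ∅ } ⇒ 2
edge 3 of 15 (Blue): { 0, 1, 2 | ∅ } ⇒ 3
edge 4 of 15 (Blue): { 0, 1, 2, 3 | ∅ } ⇒ 4
edge 5 of 15 (Red): { 0, 1, 2, 3 | 4 } ⇒ 7/2
edge 6 of 15 (Blue): { 0, 1, 2, 3, 7/2 | 4 } ⇒ 15/4
edge 7 of 15 (Red): { 0, 1, 2, 3, 7/2 | 15/4, 4 } ⇒ 29/8
edge 8 of 15 (Red): { 0, 1, 2, 3, 7/2 | 29/8, 15/4, 4 } ⇒ 57/16
edge 9 of 15 (Red): { 0, 1, 2, 3, 7/2 | 57/16, 29/8, 15/4, 4 } ⇒ 113/32
edge 10 of 15 (Blue): { 0, 1, 2, 3, 7/2, 113/32 | 57/16, 29/8, 15/4, 4 } ⇒ 227/64
edge 11 of 15 (Red): { 0, 1, 2, 3, 7/2, 113/32 | 227/64, 57/16, 29/8, 15/4, 4 } ⇒ 453/128
edge 12 of 15 (Blue): { 0, 1, 2, 3, 7/2, 113/32, 453/128 | 227/64, 57/16, 29/8, 15/4, 4 } ⇒ 907/256
edge 13 of 15 (Blue): { 0, 1, 2, 3, 7/2, 113/32, 453/128, 907/256 | 227/64, 57/16, 29/8, 15/4, 4 } ⇒ 1815/512
edge 14 of 15 (Red): { 0, 1, 2, 3, 7/2, 113/32, 453/128, 907/256 | 1815/512, 227/64, 57/16, 29/8, 15/4, 4 } ⇒ 3629/1024
edge 15 of 15 (Blue): { 0, 1, 2, 3, 7/2, 113/32, 453/128, 907/256, 3629/1024 | 1815/512, 227/64, 57/16, 29/8, 15/4, 4 } ⇒ 7259/2048

7259/2048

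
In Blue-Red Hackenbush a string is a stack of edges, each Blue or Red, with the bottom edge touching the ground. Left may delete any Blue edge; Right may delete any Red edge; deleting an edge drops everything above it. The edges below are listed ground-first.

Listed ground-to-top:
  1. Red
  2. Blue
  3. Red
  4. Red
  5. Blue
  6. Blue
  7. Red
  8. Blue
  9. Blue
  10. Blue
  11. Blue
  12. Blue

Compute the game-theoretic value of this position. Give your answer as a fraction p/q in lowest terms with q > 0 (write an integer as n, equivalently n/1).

Recurse on prefixes of the 12-edge string Red Blue Red Red Blue Blue Red Blue Blue Blue Blue Blue:
edge 1 of 12 (Red): { · | 0 } ⇒ -1
edge 2 of 12 (Blue): { -1 | 0 } ⇒ -1/2
edge 3 of 12 (Red): { -1 | -1/2; 0 } ⇒ -3/4
edge 4 of 12 (Red): { -1 | -3/4; -1/2; 0 } ⇒ -7/8
edge 5 of 12 (Blue): { -1; -7/8 | -3/4; -1/2; 0 } ⇒ -13/16
edge 6 of 12 (Blue): { -1; -7/8; -13/16 | -3/4; -1/2; 0 } ⇒ -25/32
edge 7 of 12 (Red): { -1; -7/8; -13/16 | -25/32; -3/4; -1/2; 0 } ⇒ -51/64
edge 8 of 12 (Blue): { -1; -7/8; -13/16; -51/64 | -25/32; -3/4; -1/2; 0 } ⇒ -101/128
edge 9 of 12 (Blue): { -1; -7/8; -13/16; -51/64; -101/128 | -25/32; -3/4; -1/2; 0 } ⇒ -201/256
edge 10 of 12 (Blue): { -1; -7/8; -13/16; -51/64; -101/128; -201/256 | -25/32; -3/4; -1/2; 0 } ⇒ -401/512
edge 11 of 12 (Blue): { -1; -7/8; -13/16; -51/64; -101/128; -201/256; -401/512 | -25/32; -3/4; -1/2; 0 } ⇒ -801/1024
edge 12 of 12 (Blue): { -1; -7/8; -13/16; -51/64; -101/128; -201/256; -401/512; -801/1024 | -25/32; -3/4; -1/2; 0 } ⇒ -1601/2048

-1601/2048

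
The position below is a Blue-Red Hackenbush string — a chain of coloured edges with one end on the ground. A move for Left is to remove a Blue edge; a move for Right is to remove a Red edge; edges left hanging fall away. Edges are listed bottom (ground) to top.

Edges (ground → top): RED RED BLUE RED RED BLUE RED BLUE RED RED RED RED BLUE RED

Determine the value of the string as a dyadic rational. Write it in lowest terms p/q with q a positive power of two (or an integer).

-7547/4096

G_1 [R]  L=[]  R=[0]  — -1
G_2 [RR]  L=[]  R=[-1 0]  — -2
G_3 [RRB]  L=[-2]  R=[-1 0]  — -3/2
G_4 [RRBR]  L=[-2]  R=[-3/2 -1 0]  — -7/4
G_5 [RRBRR]  L=[-2]  R=[-7/4 -3/2 -1 0]  — -15/8
G_6 [RRBRRB]  L=[-2 -15/8]  R=[-7/4 -3/2 -1 0]  — -29/16
G_7 [RRBRRBR]  L=[-2 -15/8]  R=[-29/16 -7/4 -3/2 -1 0]  — -59/32
G_8 [RRBRRBRB]  L=[-2 -15/8 -59/32]  R=[-29/16 -7/4 -3/2 -1 0]  — -117/64
G_9 [RRBRRBRBR]  L=[-2 -15/8 -59/32]  R=[-117/64 -29/16 -7/4 -3/2 -1 0]  — -235/128
G_10 [RRBRRBRBRR]  L=[-2 -15/8 -59/32]  R=[-235/128 -117/64 -29/16 -7/4 -3/2 -1 0]  — -471/256
G_11 [RRBRRBRBRRR]  L=[-2 -15/8 -59/32]  R=[-471/256 -235/128 -117/64 -29/16 -7/4 -3/2 -1 0]  — -943/512
G_12 [RRBRRBRBRRRR]  L=[-2 -15/8 -59/32]  R=[-943/512 -471/256 -235/128 -117/64 -29/16 -7/4 -3/2 -1 0]  — -1887/1024
G_13 [RRBRRBRBRRRRB]  L=[-2 -15/8 -59/32 -1887/1024]  R=[-943/512 -471/256 -235/128 -117/64 -29/16 -7/4 -3/2 -1 0]  — -3773/2048
G_14 [RRBRRBRBRRRRBR]  L=[-2 -15/8 -59/32 -1887/1024]  R=[-3773/2048 -943/512 -471/256 -235/128 -117/64 -29/16 -7/4 -3/2 -1 0]  — -7547/4096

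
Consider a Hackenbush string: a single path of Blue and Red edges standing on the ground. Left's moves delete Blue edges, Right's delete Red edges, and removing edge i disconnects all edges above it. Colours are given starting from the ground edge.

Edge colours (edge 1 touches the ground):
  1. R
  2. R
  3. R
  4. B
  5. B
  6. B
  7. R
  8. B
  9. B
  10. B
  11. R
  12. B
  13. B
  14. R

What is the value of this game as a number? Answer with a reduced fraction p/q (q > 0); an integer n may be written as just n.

-4371/2048

step 1: add R to get R; options L={ none } R={ 0 } ⇒ -1
step 2: add R to get RR; options L={ none } R={ -1 0 } ⇒ -2
step 3: add R to get RRR; options L={ none } R={ -2 -1 0 } ⇒ -3
step 4: add B to get RRRB; options L={ -3 } R={ -2 -1 0 } ⇒ -5/2
step 5: add B to get RRRBB; options L={ -3 -5/2 } R={ -2 -1 0 } ⇒ -9/4
step 6: add B to get RRRBBB; options L={ -3 -5/2 -9/4 } R={ -2 -1 0 } ⇒ -17/8
step 7: add R to get RRRBBBR; options L={ -3 -5/2 -9/4 } R={ -17/8 -2 -1 0 } ⇒ -35/16
step 8: add B to get RRRBBBRB; options L={ -3 -5/2 -9/4 -35/16 } R={ -17/8 -2 -1 0 } ⇒ -69/32
step 9: add B to get RRRBBBRBB; options L={ -3 -5/2 -9/4 -35/16 -69/32 } R={ -17/8 -2 -1 0 } ⇒ -137/64
step 10: add B to get RRRBBBRBBB; options L={ -3 -5/2 -9/4 -35/16 -69/32 -137/64 } R={ -17/8 -2 -1 0 } ⇒ -273/128
step 11: add R to get RRRBBBRBBBR; options L={ -3 -5/2 -9/4 -35/16 -69/32 -137/64 } R={ -273/128 -17/8 -2 -1 0 } ⇒ -547/256
step 12: add B to get RRRBBBRBBBRB; options L={ -3 -5/2 -9/4 -35/16 -69/32 -137/64 -547/256 } R={ -273/128 -17/8 -2 -1 0 } ⇒ -1093/512
step 13: add B to get RRRBBBRBBBRBB; options L={ -3 -5/2 -9/4 -35/16 -69/32 -137/64 -547/256 -1093/512 } R={ -273/128 -17/8 -2 -1 0 } ⇒ -2185/1024
step 14: add R to get RRRBBBRBBBRBBR; options L={ -3 -5/2 -9/4 -35/16 -69/32 -137/64 -547/256 -1093/512 } R={ -2185/1024 -273/128 -17/8 -2 -1 0 } ⇒ -4371/2048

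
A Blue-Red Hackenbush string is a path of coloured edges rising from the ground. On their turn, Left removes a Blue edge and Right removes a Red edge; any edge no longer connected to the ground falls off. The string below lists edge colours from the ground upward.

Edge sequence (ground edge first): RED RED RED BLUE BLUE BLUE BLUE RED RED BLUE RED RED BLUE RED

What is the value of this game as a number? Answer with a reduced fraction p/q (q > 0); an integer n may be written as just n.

-4315/2048

Prefix values for RED RED RED BLUE BLUE BLUE BLUE RED RED BLUE RED RED BLUE RED via {L|R} + simplicity:
step 1: add RED to get R; options L={ none } R={ 0 } ⇒ -1
step 2: add RED to get RR; options L={ none } R={ -1,0 } ⇒ -2
step 3: add RED to get RRR; options L={ none } R={ -2,-1,0 } ⇒ -3
step 4: add BLUE to get RRRB; options L={ -3 } R={ -2,-1,0 } ⇒ -5/2
step 5: add BLUE to get RRRBB; options L={ -3,-5/2 } R={ -2,-1,0 } ⇒ -9/4
step 6: add BLUE to get RRRBBB; options L={ -3,-5/2,-9/4 } R={ -2,-1,0 } ⇒ -17/8
step 7: add BLUE to get RRRBBBB; options L={ -3,-5/2,-9/4,-17/8 } R={ -2,-1,0 } ⇒ -33/16
step 8: add RED to get RRRBBBBR; options L={ -3,-5/2,-9/4,-17/8 } R={ -33/16,-2,-1,0 } ⇒ -67/32
step 9: add RED to get RRRBBBBRR; options L={ -3,-5/2,-9/4,-17/8 } R={ -67/32,-33/16,-2,-1,0 } ⇒ -135/64
step 10: add BLUE to get RRRBBBBRRB; options L={ -3,-5/2,-9/4,-17/8,-135/64 } R={ -67/32,-33/16,-2,-1,0 } ⇒ -269/128
step 11: add RED to get RRRBBBBRRBR; options L={ -3,-5/2,-9/4,-17/8,-135/64 } R={ -269/128,-67/32,-33/16,-2,-1,0 } ⇒ -539/256
step 12: add RED to get RRRBBBBRRBRR; options L={ -3,-5/2,-9/4,-17/8,-135/64 } R={ -539/256,-269/128,-67/32,-33/16,-2,-1,0 } ⇒ -1079/512
step 13: add BLUE to get RRRBBBBRRBRRB; options L={ -3,-5/2,-9/4,-17/8,-135/64,-1079/512 } R={ -539/256,-269/128,-67/32,-33/16,-2,-1,0 } ⇒ -2157/1024
step 14: add RED to get RRRBBBBRRBRRBR; options L={ -3,-5/2,-9/4,-17/8,-135/64,-1079/512 } R={ -2157/1024,-539/256,-269/128,-67/32,-33/16,-2,-1,0 } ⇒ -4315/2048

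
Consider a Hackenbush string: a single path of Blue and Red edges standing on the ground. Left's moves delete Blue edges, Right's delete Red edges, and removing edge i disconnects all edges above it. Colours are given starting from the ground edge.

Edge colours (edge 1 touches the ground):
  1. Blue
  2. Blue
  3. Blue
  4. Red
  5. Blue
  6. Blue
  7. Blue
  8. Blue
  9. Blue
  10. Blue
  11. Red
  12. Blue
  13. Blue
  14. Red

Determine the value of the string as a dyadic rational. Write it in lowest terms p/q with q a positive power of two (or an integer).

6125/2048

Prefix values for Blue Blue Blue Red Blue Blue Blue Blue Blue Blue Red Blue Blue Red via {L|R} + simplicity:
1 of 14 · B · max L 0 · min R +∞ ⇒ 1
2 of 14 · BB · max L 1 · min R +∞ ⇒ 2
3 of 14 · BBB · max L 2 · min R +∞ ⇒ 3
4 of 14 · BBBR · max L 2 · min R 3 ⇒ 5/2
5 of 14 · BBBRB · max L 5/2 · min R 3 ⇒ 11/4
6 of 14 · BBBRBB · max L 11/4 · min R 3 ⇒ 23/8
7 of 14 · BBBRBBB · max L 23/8 · min R 3 ⇒ 47/16
8 of 14 · BBBRBBBB · max L 47/16 · min R 3 ⇒ 95/32
9 of 14 · BBBRBBBBB · max L 95/32 · min R 3 ⇒ 191/64
10 of 14 · BBBRBBBBBB · max L 191/64 · min R 3 ⇒ 383/128
11 of 14 · BBBRBBBBBBR · max L 191/64 · min R 383/128 ⇒ 765/256
12 of 14 · BBBRBBBBBBRB · max L 765/256 · min R 383/128 ⇒ 1531/512
13 of 14 · BBBRBBBBBBRBB · max L 1531/512 · min R 383/128 ⇒ 3063/1024
14 of 14 · BBBRBBBBBBRBBR · max L 1531/512 · min R 3063/1024 ⇒ 6125/2048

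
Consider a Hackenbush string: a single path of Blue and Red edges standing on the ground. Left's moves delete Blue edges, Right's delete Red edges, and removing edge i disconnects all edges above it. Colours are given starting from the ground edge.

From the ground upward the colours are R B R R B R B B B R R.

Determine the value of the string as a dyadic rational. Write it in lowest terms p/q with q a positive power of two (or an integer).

-839/1024

val_1 [R]  L=[(no moves)]  R=[0]  -> -1
val_2 [RB]  L=[-1]  R=[0]  -> -1/2
val_3 [RBR]  L=[-1]  R=[-1/2; 0]  -> -3/4
val_4 [RBRR]  L=[-1]  R=[-3/4; -1/2; 0]  -> -7/8
val_5 [RBRRB]  L=[-1; -7/8]  R=[-3/4; -1/2; 0]  -> -13/16
val_6 [RBRRBR]  L=[-1; -7/8]  R=[-13/16; -3/4; -1/2; 0]  -> -27/32
val_7 [RBRRBRB]  L=[-1; -7/8; -27/32]  R=[-13/16; -3/4; -1/2; 0]  -> -53/64
val_8 [RBRRBRBB]  L=[-1; -7/8; -27/32; -53/64]  R=[-13/16; -3/4; -1/2; 0]  -> -105/128
val_9 [RBRRBRBBB]  L=[-1; -7/8; -27/32; -53/64; -105/128]  R=[-13/16; -3/4; -1/2; 0]  -> -209/256
val_10 [RBRRBRBBBR]  L=[-1; -7/8; -27/32; -53/64; -105/128]  R=[-209/256; -13/16; -3/4; -1/2; 0]  -> -419/512
val_11 [RBRRBRBBBRR]  L=[-1; -7/8; -27/32; -53/64; -105/128]  R=[-419/512; -209/256; -13/16; -3/4; -1/2; 0]  -> -839/1024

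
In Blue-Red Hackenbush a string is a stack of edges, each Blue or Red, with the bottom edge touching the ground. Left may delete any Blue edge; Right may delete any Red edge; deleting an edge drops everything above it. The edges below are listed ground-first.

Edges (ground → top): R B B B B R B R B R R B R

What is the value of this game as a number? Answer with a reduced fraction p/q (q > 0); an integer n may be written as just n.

step 1: add R to get R; options L={ (no moves) } R={ 0 } — -1
step 2: add B to get RB; options L={ -1 } R={ 0 } — -1/2
step 3: add B to get RBB; options L={ -1, -1/2 } R={ 0 } — -1/4
step 4: add B to get RBBB; options L={ -1, -1/2, -1/4 } R={ 0 } — -1/8
step 5: add B to get RBBBB; options L={ -1, -1/2, -1/4, -1/8 } R={ 0 } — -1/16
step 6: add R to get RBBBBR; options L={ -1, -1/2, -1/4, -1/8 } R={ -1/16, 0 } — -3/32
step 7: add B to get RBBBBRB; options L={ -1, -1/2, -1/4, -1/8, -3/32 } R={ -1/16, 0 } — -5/64
step 8: add R to get RBBBBRBR; options L={ -1, -1/2, -1/4, -1/8, -3/32 } R={ -5/64, -1/16, 0 } — -11/128
step 9: add B to get RBBBBRBRB; options L={ -1, -1/2, -1/4, -1/8, -3/32, -11/128 } R={ -5/64, -1/16, 0 } — -21/256
step 10: add R to get RBBBBRBRBR; options L={ -1, -1/2, -1/4, -1/8, -3/32, -11/128 } R={ -21/256, -5/64, -1/16, 0 } — -43/512
step 11: add R to get RBBBBRBRBRR; options L={ -1, -1/2, -1/4, -1/8, -3/32, -11/128 } R={ -43/512, -21/256, -5/64, -1/16, 0 } — -87/1024
step 12: add B to get RBBBBRBRBRRB; options L={ -1, -1/2, -1/4, -1/8, -3/32, -11/128, -87/1024 } R={ -43/512, -21/256, -5/64, -1/16, 0 } — -173/2048
step 13: add R to get RBBBBRBRBRRBR; options L={ -1, -1/2, -1/4, -1/8, -3/32, -11/128, -87/1024 } R={ -173/2048, -43/512, -21/256, -5/64, -1/16, 0 } — -347/4096

-347/4096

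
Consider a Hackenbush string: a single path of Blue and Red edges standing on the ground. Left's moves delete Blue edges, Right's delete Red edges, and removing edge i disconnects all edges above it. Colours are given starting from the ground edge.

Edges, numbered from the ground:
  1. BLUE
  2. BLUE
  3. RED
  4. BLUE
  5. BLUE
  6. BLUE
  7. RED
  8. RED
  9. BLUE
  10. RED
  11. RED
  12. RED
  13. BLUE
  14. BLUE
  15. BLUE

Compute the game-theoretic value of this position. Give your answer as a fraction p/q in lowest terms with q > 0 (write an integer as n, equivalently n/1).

15503/8192

1 of 15 · B · max L 0 · min R +∞ -> 1
2 of 15 · BB · max L 1 · min R +∞ -> 2
3 of 15 · BBR · max L 1 · min R 2 -> 3/2
4 of 15 · BBRB · max L 3/2 · min R 2 -> 7/4
5 of 15 · BBRBB · max L 7/4 · min R 2 -> 15/8
6 of 15 · BBRBBB · max L 15/8 · min R 2 -> 31/16
7 of 15 · BBRBBBR · max L 15/8 · min R 31/16 -> 61/32
8 of 15 · BBRBBBRR · max L 15/8 · min R 61/32 -> 121/64
9 of 15 · BBRBBBRRB · max L 121/64 · min R 61/32 -> 243/128
10 of 15 · BBRBBBRRBR · max L 121/64 · min R 243/128 -> 485/256
11 of 15 · BBRBBBRRBRR · max L 121/64 · min R 485/256 -> 969/512
12 of 15 · BBRBBBRRBRRR · max L 121/64 · min R 969/512 -> 1937/1024
13 of 15 · BBRBBBRRBRRRB · max L 1937/1024 · min R 969/512 -> 3875/2048
14 of 15 · BBRBBBRRBRRRBB · max L 3875/2048 · min R 969/512 -> 7751/4096
15 of 15 · BBRBBBRRBRRRBBB · max L 7751/4096 · min R 969/512 -> 15503/8192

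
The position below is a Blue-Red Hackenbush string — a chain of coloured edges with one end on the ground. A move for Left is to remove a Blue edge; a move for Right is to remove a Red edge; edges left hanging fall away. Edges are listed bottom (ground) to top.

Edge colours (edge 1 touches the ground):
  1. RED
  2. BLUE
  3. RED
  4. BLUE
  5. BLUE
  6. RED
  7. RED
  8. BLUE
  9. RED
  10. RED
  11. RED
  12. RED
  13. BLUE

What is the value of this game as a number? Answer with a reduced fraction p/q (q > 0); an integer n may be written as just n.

-2493/4096

Prefix values for RED BLUE RED BLUE BLUE RED RED BLUE RED RED RED RED BLUE via {L|R} + simplicity:
1 of 13 · R · max L −∞ · min R 0 so -1
2 of 13 · RB · max L -1 · min R 0 so -1/2
3 of 13 · RBR · max L -1 · min R -1/2 so -3/4
4 of 13 · RBRB · max L -3/4 · min R -1/2 so -5/8
5 of 13 · RBRBB · max L -5/8 · min R -1/2 so -9/16
6 of 13 · RBRBBR · max L -5/8 · min R -9/16 so -19/32
7 of 13 · RBRBBRR · max L -5/8 · min R -19/32 so -39/64
8 of 13 · RBRBBRRB · max L -39/64 · min R -19/32 so -77/128
9 of 13 · RBRBBRRBR · max L -39/64 · min R -77/128 so -155/256
10 of 13 · RBRBBRRBRR · max L -39/64 · min R -155/256 so -311/512
11 of 13 · RBRBBRRBRRR · max L -39/64 · min R -311/512 so -623/1024
12 of 13 · RBRBBRRBRRRR · max L -39/64 · min R -623/1024 so -1247/2048
13 of 13 · RBRBBRRBRRRRB · max L -1247/2048 · min R -623/1024 so -2493/4096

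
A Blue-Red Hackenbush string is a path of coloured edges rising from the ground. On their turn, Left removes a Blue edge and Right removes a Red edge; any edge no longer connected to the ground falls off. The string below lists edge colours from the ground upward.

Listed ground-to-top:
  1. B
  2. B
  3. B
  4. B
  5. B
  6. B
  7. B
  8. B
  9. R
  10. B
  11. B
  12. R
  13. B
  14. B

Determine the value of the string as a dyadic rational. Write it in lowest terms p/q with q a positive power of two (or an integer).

503/64

Recurse on prefixes of the 14-edge string B B B B B B B B R B B R B B:
value(B) = { 0 | ∅ } → 1
value(BB) = { 0; 1 | ∅ } → 2
value(BBB) = { 0; 1; 2 | ∅ } → 3
value(BBBB) = { 0; 1; 2; 3 | ∅ } → 4
value(BBBBB) = { 0; 1; 2; 3; 4 | ∅ } → 5
value(BBBBBB) = { 0; 1; 2; 3; 4; 5 | ∅ } → 6
value(BBBBBBB) = { 0; 1; 2; 3; 4; 5; 6 | ∅ } → 7
value(BBBBBBBB) = { 0; 1; 2; 3; 4; 5; 6; 7 | ∅ } → 8
value(BBBBBBBBR) = { 0; 1; 2; 3; 4; 5; 6; 7 | 8 } → 15/2
value(BBBBBBBBRB) = { 0; 1; 2; 3; 4; 5; 6; 7; 15/2 | 8 } → 31/4
value(BBBBBBBBRBB) = { 0; 1; 2; 3; 4; 5; 6; 7; 15/2; 31/4 | 8 } → 63/8
value(BBBBBBBBRBBR) = { 0; 1; 2; 3; 4; 5; 6; 7; 15/2; 31/4 | 63/8; 8 } → 125/16
value(BBBBBBBBRBBRB) = { 0; 1; 2; 3; 4; 5; 6; 7; 15/2; 31/4; 125/16 | 63/8; 8 } → 251/32
value(BBBBBBBBRBBRBB) = { 0; 1; 2; 3; 4; 5; 6; 7; 15/2; 31/4; 125/16; 251/32 | 63/8; 8 } → 503/64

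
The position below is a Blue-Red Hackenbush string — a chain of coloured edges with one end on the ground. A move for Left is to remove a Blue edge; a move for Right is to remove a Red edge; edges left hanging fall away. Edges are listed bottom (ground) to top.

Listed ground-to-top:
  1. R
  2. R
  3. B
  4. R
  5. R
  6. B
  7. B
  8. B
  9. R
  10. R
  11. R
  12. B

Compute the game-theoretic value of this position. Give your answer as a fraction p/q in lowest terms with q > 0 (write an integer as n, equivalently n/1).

value(R) = { · | 0 } ⇒ -1
value(RR) = { · | -1, 0 } ⇒ -2
value(RRB) = { -2 | -1, 0 } ⇒ -3/2
value(RRBR) = { -2 | -3/2, -1, 0 } ⇒ -7/4
value(RRBRR) = { -2 | -7/4, -3/2, -1, 0 } ⇒ -15/8
value(RRBRRB) = { -2, -15/8 | -7/4, -3/2, -1, 0 } ⇒ -29/16
value(RRBRRBB) = { -2, -15/8, -29/16 | -7/4, -3/2, -1, 0 } ⇒ -57/32
value(RRBRRBBB) = { -2, -15/8, -29/16, -57/32 | -7/4, -3/2, -1, 0 } ⇒ -113/64
value(RRBRRBBBR) = { -2, -15/8, -29/16, -57/32 | -113/64, -7/4, -3/2, -1, 0 } ⇒ -227/128
value(RRBRRBBBRR) = { -2, -15/8, -29/16, -57/32 | -227/128, -113/64, -7/4, -3/2, -1, 0 } ⇒ -455/256
value(RRBRRBBBRRR) = { -2, -15/8, -29/16, -57/32 | -455/256, -227/128, -113/64, -7/4, -3/2, -1, 0 } ⇒ -911/512
value(RRBRRBBBRRRB) = { -2, -15/8, -29/16, -57/32, -911/512 | -455/256, -227/128, -113/64, -7/4, -3/2, -1, 0 } ⇒ -1821/1024

-1821/1024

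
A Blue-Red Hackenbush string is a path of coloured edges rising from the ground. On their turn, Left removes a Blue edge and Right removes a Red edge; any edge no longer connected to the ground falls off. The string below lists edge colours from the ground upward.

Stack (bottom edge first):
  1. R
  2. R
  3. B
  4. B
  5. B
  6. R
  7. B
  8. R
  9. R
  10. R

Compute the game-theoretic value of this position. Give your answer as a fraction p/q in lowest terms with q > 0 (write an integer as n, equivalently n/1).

Build v(s[:k]) for k = 1..10, string s = R R B B B R B R R R.
step 1: add R to get R; options L={  } R={ 0 } = -1
step 2: add R to get RR; options L={  } R={ -1 0 } = -2
step 3: add B to get RRB; options L={ -2 } R={ -1 0 } = -3/2
step 4: add B to get RRBB; options L={ -2 -3/2 } R={ -1 0 } = -5/4
step 5: add B to get RRBBB; options L={ -2 -3/2 -5/4 } R={ -1 0 } = -9/8
step 6: add R to get RRBBBR; options L={ -2 -3/2 -5/4 } R={ -9/8 -1 0 } = -19/16
step 7: add B to get RRBBBRB; options L={ -2 -3/2 -5/4 -19/16 } R={ -9/8 -1 0 } = -37/32
step 8: add R to get RRBBBRBR; options L={ -2 -3/2 -5/4 -19/16 } R={ -37/32 -9/8 -1 0 } = -75/64
step 9: add R to get RRBBBRBRR; options L={ -2 -3/2 -5/4 -19/16 } R={ -75/64 -37/32 -9/8 -1 0 } = -151/128
step 10: add R to get RRBBBRBRRR; options L={ -2 -3/2 -5/4 -19/16 } R={ -151/128 -75/64 -37/32 -9/8 -1 0 } = -303/256

-303/256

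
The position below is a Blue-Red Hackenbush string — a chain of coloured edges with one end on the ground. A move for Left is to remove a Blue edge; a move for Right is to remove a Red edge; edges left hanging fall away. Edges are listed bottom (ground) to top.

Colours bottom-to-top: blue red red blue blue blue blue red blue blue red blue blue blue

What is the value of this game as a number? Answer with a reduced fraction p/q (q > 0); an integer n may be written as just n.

g(b) = { 0 | — } => 1
g(br) = { 0 | 1 } => 1/2
g(brr) = { 0 | 1/2, 1 } => 1/4
g(brrb) = { 0, 1/4 | 1/2, 1 } => 3/8
g(brrbb) = { 0, 1/4, 3/8 | 1/2, 1 } => 7/16
g(brrbbb) = { 0, 1/4, 3/8, 7/16 | 1/2, 1 } => 15/32
g(brrbbbb) = { 0, 1/4, 3/8, 7/16, 15/32 | 1/2, 1 } => 31/64
g(brrbbbbr) = { 0, 1/4, 3/8, 7/16, 15/32 | 31/64, 1/2, 1 } => 61/128
g(brrbbbbrb) = { 0, 1/4, 3/8, 7/16, 15/32, 61/128 | 31/64, 1/2, 1 } => 123/256
g(brrbbbbrbb) = { 0, 1/4, 3/8, 7/16, 15/32, 61/128, 123/256 | 31/64, 1/2, 1 } => 247/512
g(brrbbbbrbbr) = { 0, 1/4, 3/8, 7/16, 15/32, 61/128, 123/256 | 247/512, 31/64, 1/2, 1 } => 493/1024
g(brrbbbbrbbrb) = { 0, 1/4, 3/8, 7/16, 15/32, 61/128, 123/256, 493/1024 | 247/512, 31/64, 1/2, 1 } => 987/2048
g(brrbbbbrbbrbb) = { 0, 1/4, 3/8, 7/16, 15/32, 61/128, 123/256, 493/1024, 987/2048 | 247/512, 31/64, 1/2, 1 } => 1975/4096
g(brrbbbbrbbrbbb) = { 0, 1/4, 3/8, 7/16, 15/32, 61/128, 123/256, 493/1024, 987/2048, 1975/4096 | 247/512, 31/64, 1/2, 1 } => 3951/8192

3951/8192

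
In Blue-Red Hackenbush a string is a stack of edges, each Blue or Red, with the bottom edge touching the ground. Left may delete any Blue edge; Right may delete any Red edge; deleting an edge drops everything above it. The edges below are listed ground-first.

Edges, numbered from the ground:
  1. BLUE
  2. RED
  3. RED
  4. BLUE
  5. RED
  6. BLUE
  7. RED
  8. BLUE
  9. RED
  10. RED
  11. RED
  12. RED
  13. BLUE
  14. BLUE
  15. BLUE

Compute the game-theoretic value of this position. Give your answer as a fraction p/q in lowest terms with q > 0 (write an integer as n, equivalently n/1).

5391/16384

Recurse on prefixes of the 15-edge string BLUE RED RED BLUE RED BLUE RED BLUE RED RED RED RED BLUE BLUE BLUE:
step 1: add BLUE to get B; options L={ 0 } R={ ∅ } ⇒ 1
step 2: add RED to get BR; options L={ 0 } R={ 1 } ⇒ 1/2
step 3: add RED to get BRR; options L={ 0 } R={ 1/2; 1 } ⇒ 1/4
step 4: add BLUE to get BRRB; options L={ 0; 1/4 } R={ 1/2; 1 } ⇒ 3/8
step 5: add RED to get BRRBR; options L={ 0; 1/4 } R={ 3/8; 1/2; 1 } ⇒ 5/16
step 6: add BLUE to get BRRBRB; options L={ 0; 1/4; 5/16 } R={ 3/8; 1/2; 1 } ⇒ 11/32
step 7: add RED to get BRRBRBR; options L={ 0; 1/4; 5/16 } R={ 11/32; 3/8; 1/2; 1 } ⇒ 21/64
step 8: add BLUE to get BRRBRBRB; options L={ 0; 1/4; 5/16; 21/64 } R={ 11/32; 3/8; 1/2; 1 } ⇒ 43/128
step 9: add RED to get BRRBRBRBR; options L={ 0; 1/4; 5/16; 21/64 } R={ 43/128; 11/32; 3/8; 1/2; 1 } ⇒ 85/256
step 10: add RED to get BRRBRBRBRR; options L={ 0; 1/4; 5/16; 21/64 } R={ 85/256; 43/128; 11/32; 3/8; 1/2; 1 } ⇒ 169/512
step 11: add RED to get BRRBRBRBRRR; options L={ 0; 1/4; 5/16; 21/64 } R={ 169/512; 85/256; 43/128; 11/32; 3/8; 1/2; 1 } ⇒ 337/1024
step 12: add RED to get BRRBRBRBRRRR; options L={ 0; 1/4; 5/16; 21/64 } R={ 337/1024; 169/512; 85/256; 43/128; 11/32; 3/8; 1/2; 1 } ⇒ 673/2048
step 13: add BLUE to get BRRBRBRBRRRRB; options L={ 0; 1/4; 5/16; 21/64; 673/2048 } R={ 337/1024; 169/512; 85/256; 43/128; 11/32; 3/8; 1/2; 1 } ⇒ 1347/4096
step 14: add BLUE to get BRRBRBRBRRRRBB; options L={ 0; 1/4; 5/16; 21/64; 673/2048; 1347/4096 } R={ 337/1024; 169/512; 85/256; 43/128; 11/32; 3/8; 1/2; 1 } ⇒ 2695/8192
step 15: add BLUE to get BRRBRBRBRRRRBBB; options L={ 0; 1/4; 5/16; 21/64; 673/2048; 1347/4096; 2695/8192 } R={ 337/1024; 169/512; 85/256; 43/128; 11/32; 3/8; 1/2; 1 } ⇒ 5391/16384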